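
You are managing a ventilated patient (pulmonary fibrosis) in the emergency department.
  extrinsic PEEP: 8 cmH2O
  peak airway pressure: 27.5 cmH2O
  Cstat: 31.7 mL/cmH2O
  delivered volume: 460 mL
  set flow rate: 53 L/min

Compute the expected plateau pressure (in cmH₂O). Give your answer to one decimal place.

Pplat = PEEP + Vt / Cstat = 8 + 460 / 31.7 = 8 + 14.511 = 22.511 cmH2O.

22.5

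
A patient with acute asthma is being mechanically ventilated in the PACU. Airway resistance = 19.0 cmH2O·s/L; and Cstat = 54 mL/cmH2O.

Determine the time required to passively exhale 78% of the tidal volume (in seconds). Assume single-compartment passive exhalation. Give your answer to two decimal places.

1.55

τ = R × C = 19.0 × 54 mL/cmH2O = 19.0 × 0.054 L/cmH2O = 1.026 s.
Exhaled fraction f = 1 − e^(−t/τ) → t = −τ·ln(1 − f) = −1.026·ln(0.22) = 1.553 s.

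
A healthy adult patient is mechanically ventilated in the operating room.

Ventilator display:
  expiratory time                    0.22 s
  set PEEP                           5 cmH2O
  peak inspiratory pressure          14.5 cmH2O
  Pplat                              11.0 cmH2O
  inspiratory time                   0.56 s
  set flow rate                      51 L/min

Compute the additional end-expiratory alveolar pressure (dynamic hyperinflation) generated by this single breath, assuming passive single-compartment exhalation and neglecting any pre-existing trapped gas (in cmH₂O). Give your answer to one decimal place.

3.1

Flow: 51 L/min ÷ 60 = 0.85 L/s.
Vt = flow × Ti = 0.85 L/s × 0.56 s × 1000 mL/L = 476.0 mL.
R = (PIP − Pplat)/V̇ = (14.5 − 11.0) / 0.85 = 3.5/0.85 = 4.118 cmH2O·s/L.
C = Vt/(Pplat − PEEP) = 476.0 / (11.0 − 5) = 476.0/6.0 = 79.333 mL/cmH2O.
τ = R × C = 4.118 × 0.07933 L/cmH2O = 0.3267 s.
Fraction remaining = e^(−Te/τ) = e^(−0.22/0.3267) = 0.51; trapped volume = 476.0 × 0.51 = 242.76 mL.
Additional alveolar pressure from trapping ≈ V_trapped / C = 242.76 / 79.333 = 3.06 cmH2O.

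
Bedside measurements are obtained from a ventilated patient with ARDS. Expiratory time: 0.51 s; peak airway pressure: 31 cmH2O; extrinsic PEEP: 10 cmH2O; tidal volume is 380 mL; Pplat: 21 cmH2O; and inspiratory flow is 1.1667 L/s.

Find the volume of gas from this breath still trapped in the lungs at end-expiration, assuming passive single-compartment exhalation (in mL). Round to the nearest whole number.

R = (PIP − Pplat)/V̇ = (31 − 21) / 1.1667 = 10.0/1.1667 = 8.571 cmH2O·s/L.
C = Vt/(Pplat − PEEP) = 380.0 / (21 − 10) = 380.0/11.0 = 34.545 mL/cmH2O.
τ = R × C = 8.571 × 0.03455 L/cmH2O = 0.2961 s.
Fraction remaining = e^(−Te/τ) = e^(−0.51/0.2961) = 0.1786.
Trapped volume = 380.0 × 0.1786 = 67.868 mL.

68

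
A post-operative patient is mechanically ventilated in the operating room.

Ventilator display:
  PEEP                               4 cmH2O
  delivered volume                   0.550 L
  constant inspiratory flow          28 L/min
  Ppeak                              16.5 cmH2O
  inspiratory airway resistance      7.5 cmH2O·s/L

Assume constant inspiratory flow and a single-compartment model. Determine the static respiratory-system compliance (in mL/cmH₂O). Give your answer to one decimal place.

Flow: 28 L/min ÷ 60 = 0.4667 L/s.
Equation of motion (constant flow): PIP = Vt/C + R·V̇ + PEEP.
Vt/C = PIP − R·V̇ − PEEP = 16.5 − 7.5×0.4667 − 4 = 16.5 − 3.5 − 4 = 9.0 cmH2O.
C = Vt / 9.0 = 550 / 9.0 = 61.111 mL/cmH2O.

61.1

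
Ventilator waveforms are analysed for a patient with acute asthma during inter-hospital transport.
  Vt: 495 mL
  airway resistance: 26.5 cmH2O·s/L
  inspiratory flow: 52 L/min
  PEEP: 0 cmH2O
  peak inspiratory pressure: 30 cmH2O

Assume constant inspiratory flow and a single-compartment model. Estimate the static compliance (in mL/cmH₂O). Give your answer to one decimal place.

70.4

Flow: 52 L/min ÷ 60 = 0.8667 L/s.
Equation of motion (constant flow): PIP = Vt/C + R·V̇ + PEEP.
Vt/C = PIP − R·V̇ − PEEP = 30 − 26.5×0.8667 − 0 = 30 − 22.968 − 0 = 7.032 cmH2O.
C = Vt / 7.032 = 495 / 7.032 = 70.392 mL/cmH2O.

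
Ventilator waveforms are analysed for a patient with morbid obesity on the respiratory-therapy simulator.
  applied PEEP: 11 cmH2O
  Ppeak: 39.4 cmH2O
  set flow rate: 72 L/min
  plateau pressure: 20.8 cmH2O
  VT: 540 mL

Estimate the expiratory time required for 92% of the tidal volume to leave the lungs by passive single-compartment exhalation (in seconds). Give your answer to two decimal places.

Flow: 72 L/min ÷ 60 = 1.2 L/s.
R = (PIP − Pplat)/V̇ = (39.4 − 20.8) / 1.2 = 18.6/1.2 = 15.5 cmH2O·s/L.
C = Vt/(Pplat − PEEP) = 540.0 / (20.8 − 11) = 540.0/9.8 = 55.102 mL/cmH2O.
τ = R × C = 15.5 × 0.0551 L/cmH2O = 0.8541 s.
t = −τ·ln(1 − 0.92) = −0.8541·ln(0.08) = 2.157 s.

2.16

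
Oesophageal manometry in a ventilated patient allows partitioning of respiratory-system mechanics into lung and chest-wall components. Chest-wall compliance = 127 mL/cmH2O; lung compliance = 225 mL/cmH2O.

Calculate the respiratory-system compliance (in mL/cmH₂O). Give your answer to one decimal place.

Lung and chest wall are elastances in series: 1/Crs = 1/CL + 1/Ccw.
1/Crs = 1/225 + 1/127 = 0.01232.
Crs = 81.169 mL/cmH2O.

81.2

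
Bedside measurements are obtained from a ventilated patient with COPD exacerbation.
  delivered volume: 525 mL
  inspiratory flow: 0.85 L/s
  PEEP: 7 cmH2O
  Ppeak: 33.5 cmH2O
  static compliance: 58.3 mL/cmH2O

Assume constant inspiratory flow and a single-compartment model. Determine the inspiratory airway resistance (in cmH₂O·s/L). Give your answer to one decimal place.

Equation of motion (constant flow): PIP = Vt/C + R·V̇ + PEEP.
R·V̇ = PIP − Vt/C − PEEP = 33.5 − 525/58.3 − 7 = 33.5 − 9.005 − 7 = 17.495 cmH2O.
R = 17.495 / 0.85 = 20.582 cmH2O·s/L.

20.6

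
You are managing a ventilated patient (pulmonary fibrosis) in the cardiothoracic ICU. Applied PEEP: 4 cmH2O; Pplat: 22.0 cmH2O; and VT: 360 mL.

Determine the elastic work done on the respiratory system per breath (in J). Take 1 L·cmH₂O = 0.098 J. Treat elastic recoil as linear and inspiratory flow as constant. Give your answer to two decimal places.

0.32

Elastic work ≈ ½ × (Pplat − PEEP) × Vt = 0.5 × (22.0 − 4) × 0.360 L = 0.5 × 18.0 × 0.360 = 3.24 L·cmH2O.
× 0.098 J/(L·cmH2O) → 0.3175 J.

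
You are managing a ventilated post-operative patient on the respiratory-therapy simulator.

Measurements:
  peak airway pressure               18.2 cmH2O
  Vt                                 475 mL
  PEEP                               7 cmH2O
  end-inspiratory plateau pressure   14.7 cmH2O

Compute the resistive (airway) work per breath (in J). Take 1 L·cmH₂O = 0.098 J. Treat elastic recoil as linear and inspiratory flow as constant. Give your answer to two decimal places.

With constant inspiratory flow the resistive pressure is constant at PIP − Pplat = 18.2 − 14.7 = 3.5 cmH2O, so resistive work = 3.5 × 0.475 = 1.663 L·cmH2O.
× 0.098 J/(L·cmH2O) → 0.163 J.

0.16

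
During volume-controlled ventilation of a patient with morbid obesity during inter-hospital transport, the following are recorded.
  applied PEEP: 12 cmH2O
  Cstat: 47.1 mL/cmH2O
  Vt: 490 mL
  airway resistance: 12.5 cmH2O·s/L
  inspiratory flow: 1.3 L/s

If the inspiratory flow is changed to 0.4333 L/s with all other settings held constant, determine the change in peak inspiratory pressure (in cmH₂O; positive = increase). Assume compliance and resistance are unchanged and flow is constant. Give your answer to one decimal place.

PIP = Vt/C + R·V̇ + PEEP (constant-flow equation of motion).
Only the resistive term changes: ΔPIP = R × ΔV̇ = 12.5 × (0.4333 − 1.3) = 12.5 × -0.8667 = -10.834 cmH2O.

-10.8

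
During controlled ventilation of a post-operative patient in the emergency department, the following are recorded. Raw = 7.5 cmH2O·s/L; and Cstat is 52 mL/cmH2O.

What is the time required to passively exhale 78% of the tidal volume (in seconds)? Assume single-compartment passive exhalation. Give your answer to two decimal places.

0.59

τ = R × C = 7.5 × 52 mL/cmH2O = 7.5 × 0.052 L/cmH2O = 0.39 s.
Exhaled fraction f = 1 − e^(−t/τ) → t = −τ·ln(1 − f) = −0.39·ln(0.22) = 0.5905 s.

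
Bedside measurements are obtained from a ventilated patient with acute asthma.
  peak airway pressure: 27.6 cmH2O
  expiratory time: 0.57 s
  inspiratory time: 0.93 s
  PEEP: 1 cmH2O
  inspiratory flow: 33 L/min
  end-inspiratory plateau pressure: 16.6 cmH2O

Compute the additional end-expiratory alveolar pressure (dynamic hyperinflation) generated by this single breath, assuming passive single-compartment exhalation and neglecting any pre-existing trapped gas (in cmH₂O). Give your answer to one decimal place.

6.5

Flow: 33 L/min ÷ 60 = 0.55 L/s.
Vt = flow × Ti = 0.55 L/s × 0.93 s × 1000 mL/L = 511.5 mL.
R = (PIP − Pplat)/V̇ = (27.6 − 16.6) / 0.55 = 11.0/0.55 = 20.0 cmH2O·s/L.
C = Vt/(Pplat − PEEP) = 511.5 / (16.6 − 1) = 511.5/15.6 = 32.788 mL/cmH2O.
τ = R × C = 20.0 × 0.03279 L/cmH2O = 0.6558 s.
Fraction remaining = e^(−Te/τ) = e^(−0.57/0.6558) = 0.4193; trapped volume = 511.5 × 0.4193 = 214.47 mL.
Additional alveolar pressure from trapping ≈ V_trapped / C = 214.47 / 32.788 = 6.541 cmH2O.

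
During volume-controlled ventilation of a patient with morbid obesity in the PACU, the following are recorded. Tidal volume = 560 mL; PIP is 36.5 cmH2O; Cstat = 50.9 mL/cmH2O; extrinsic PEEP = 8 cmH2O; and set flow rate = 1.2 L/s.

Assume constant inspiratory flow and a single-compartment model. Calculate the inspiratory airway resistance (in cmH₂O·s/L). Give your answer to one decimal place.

Equation of motion (constant flow): PIP = Vt/C + R·V̇ + PEEP.
R·V̇ = PIP − Vt/C − PEEP = 36.5 − 560/50.9 − 8 = 36.5 − 11.002 − 8 = 17.498 cmH2O.
R = 17.498 / 1.2 = 14.582 cmH2O·s/L.

14.6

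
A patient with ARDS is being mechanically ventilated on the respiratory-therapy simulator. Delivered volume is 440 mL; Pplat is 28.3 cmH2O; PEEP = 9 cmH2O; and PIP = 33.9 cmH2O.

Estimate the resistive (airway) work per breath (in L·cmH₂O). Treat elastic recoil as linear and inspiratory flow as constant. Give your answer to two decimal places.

2.46

With constant inspiratory flow the resistive pressure is constant at PIP − Pplat = 33.9 − 28.3 = 5.6 cmH2O, so resistive work = 5.6 × 0.440 = 2.464 L·cmH2O.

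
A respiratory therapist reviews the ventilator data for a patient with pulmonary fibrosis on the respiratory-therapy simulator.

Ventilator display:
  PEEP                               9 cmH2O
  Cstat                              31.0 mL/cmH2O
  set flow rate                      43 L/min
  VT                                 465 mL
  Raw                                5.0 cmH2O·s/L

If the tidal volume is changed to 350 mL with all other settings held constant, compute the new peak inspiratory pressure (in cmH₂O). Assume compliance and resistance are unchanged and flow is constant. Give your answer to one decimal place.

23.9

Flow: 43 L/min ÷ 60 = 0.7167 L/s.
PIP = Vt/C + R·V̇ + PEEP (constant-flow equation of motion).
Only the elastic term changes: ΔPIP = ΔVt / C = (350 − 465) / 31.0 = -3.71 cmH2O.
Original PIP = 465/31.0 + 5.0×0.7167 + 9 = 27.584 cmH2O; new PIP = 27.584 + (-3.71) = 23.874 cmH2O.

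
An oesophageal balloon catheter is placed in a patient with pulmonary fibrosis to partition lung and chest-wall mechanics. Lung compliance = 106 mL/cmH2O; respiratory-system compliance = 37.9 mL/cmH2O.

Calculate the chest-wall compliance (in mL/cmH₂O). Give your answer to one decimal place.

1/Ccw = 1/Crs − 1/CL.
1/Ccw = 1/37.9 − 1/106 = 0.01695.
Ccw = 58.997 mL/cmH2O.

59.0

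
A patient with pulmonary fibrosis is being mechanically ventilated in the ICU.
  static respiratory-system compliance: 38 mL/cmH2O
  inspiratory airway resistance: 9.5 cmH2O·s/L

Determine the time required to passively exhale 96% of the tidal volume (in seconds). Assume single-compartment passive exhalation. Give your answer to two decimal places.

τ = R × C = 9.5 × 38 mL/cmH2O = 9.5 × 0.038 L/cmH2O = 0.361 s.
Exhaled fraction f = 1 − e^(−t/τ) → t = −τ·ln(1 − f) = −0.361·ln(0.04) = 1.162 s.

1.16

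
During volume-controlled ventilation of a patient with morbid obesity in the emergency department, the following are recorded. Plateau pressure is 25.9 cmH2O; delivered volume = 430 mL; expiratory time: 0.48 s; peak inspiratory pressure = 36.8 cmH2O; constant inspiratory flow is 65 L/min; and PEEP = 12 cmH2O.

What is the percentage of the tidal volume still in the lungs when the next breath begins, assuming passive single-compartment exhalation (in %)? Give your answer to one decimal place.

21.4

Flow: 65 L/min ÷ 60 = 1.0833 L/s.
R = (PIP − Pplat)/V̇ = (36.8 − 25.9) / 1.0833 = 10.9/1.0833 = 10.062 cmH2O·s/L.
C = Vt/(Pplat − PEEP) = 430.0 / (25.9 − 12) = 430.0/13.9 = 30.935 mL/cmH2O.
τ = R × C = 10.062 × 0.03094 L/cmH2O = 0.3113 s.
Fraction remaining at end-expiration = e^(−Te/τ) = e^(−0.48/0.3113) = 0.214 → 21.4%.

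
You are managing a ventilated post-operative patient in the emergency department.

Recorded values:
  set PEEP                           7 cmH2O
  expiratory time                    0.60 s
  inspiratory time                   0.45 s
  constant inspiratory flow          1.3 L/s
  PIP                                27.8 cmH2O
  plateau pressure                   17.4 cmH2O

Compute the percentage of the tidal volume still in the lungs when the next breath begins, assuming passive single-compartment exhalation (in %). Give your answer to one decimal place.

26.4

Vt = flow × Ti = 1.3 L/s × 0.45 s × 1000 mL/L = 585.0 mL.
R = (PIP − Pplat)/V̇ = (27.8 − 17.4) / 1.3 = 10.4/1.3 = 8.0 cmH2O·s/L.
C = Vt/(Pplat − PEEP) = 585.0 / (17.4 − 7) = 585.0/10.4 = 56.25 mL/cmH2O.
τ = R × C = 8.0 × 0.05625 L/cmH2O = 0.45 s.
Fraction remaining at end-expiration = e^(−Te/τ) = e^(−0.60/0.45) = 0.2636 → 26.36%.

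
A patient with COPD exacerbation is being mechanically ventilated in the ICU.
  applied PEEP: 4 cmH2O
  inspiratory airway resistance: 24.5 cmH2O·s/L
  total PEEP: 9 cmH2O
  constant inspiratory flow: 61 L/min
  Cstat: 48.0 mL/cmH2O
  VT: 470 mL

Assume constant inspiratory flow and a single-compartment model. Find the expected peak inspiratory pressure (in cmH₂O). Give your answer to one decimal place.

43.7

Flow: 61 L/min ÷ 60 = 1.0167 L/s.
Total PEEP = 9 cmH2O (set 4 + intrinsic 5); this is the baseline alveolar pressure.
Equation of motion (constant flow): PIP = Vt/C + R·V̇ + PEEP.
PIP = 470/48.0 + 24.5×1.0167 + 9 = 9.792 + 24.909 + 9 = 43.701 cmH2O.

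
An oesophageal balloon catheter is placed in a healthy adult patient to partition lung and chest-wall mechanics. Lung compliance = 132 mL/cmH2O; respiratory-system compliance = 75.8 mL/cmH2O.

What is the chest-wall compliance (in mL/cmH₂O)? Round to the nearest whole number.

178

1/Ccw = 1/Crs − 1/CL.
1/Ccw = 1/75.8 − 1/132 = 0.005617.
Ccw = 178.03 mL/cmH2O.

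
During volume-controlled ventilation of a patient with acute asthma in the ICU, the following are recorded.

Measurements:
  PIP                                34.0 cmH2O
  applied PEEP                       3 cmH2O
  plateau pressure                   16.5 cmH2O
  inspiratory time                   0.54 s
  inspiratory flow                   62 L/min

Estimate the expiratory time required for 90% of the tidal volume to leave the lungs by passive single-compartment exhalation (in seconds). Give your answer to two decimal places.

Flow: 62 L/min ÷ 60 = 1.0333 L/s.
Vt = flow × Ti = 1.0333 L/s × 0.54 s × 1000 mL/L = 557.98 mL.
R = (PIP − Pplat)/V̇ = (34.0 − 16.5) / 1.0333 = 17.5/1.0333 = 16.936 cmH2O·s/L.
C = Vt/(Pplat − PEEP) = 557.98 / (16.5 − 3) = 557.98/13.5 = 41.332 mL/cmH2O.
τ = R × C = 16.936 × 0.04133 L/cmH2O = 0.7 s.
t = −τ·ln(1 − 0.90) = −0.7·ln(0.1) = 1.612 s.

1.61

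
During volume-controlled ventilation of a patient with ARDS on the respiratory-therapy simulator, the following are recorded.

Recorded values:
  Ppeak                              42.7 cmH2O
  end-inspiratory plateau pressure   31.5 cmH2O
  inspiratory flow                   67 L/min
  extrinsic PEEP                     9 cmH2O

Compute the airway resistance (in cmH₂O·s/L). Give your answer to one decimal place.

10.0

Flow: 67 L/min ÷ 60 = 1.1167 L/s.
Raw = (PIP − Pplat) / flow = (42.7 − 31.5) / 1.1167 = 11.2 / 1.1167 = 10.03 cmH2O·s/L.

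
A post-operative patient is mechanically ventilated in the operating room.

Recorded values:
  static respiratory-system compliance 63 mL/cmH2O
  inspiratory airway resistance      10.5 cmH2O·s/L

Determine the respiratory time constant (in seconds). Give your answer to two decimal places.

τ = R × C = 10.5 × 63 mL/cmH2O = 10.5 × 0.063 L/cmH2O = 0.6615 s.

0.66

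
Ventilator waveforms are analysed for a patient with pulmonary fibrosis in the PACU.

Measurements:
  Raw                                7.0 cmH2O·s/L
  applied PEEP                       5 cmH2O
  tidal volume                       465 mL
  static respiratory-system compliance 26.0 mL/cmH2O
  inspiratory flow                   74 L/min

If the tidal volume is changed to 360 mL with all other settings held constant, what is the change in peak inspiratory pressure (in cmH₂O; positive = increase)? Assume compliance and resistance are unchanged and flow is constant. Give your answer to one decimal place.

PIP = Vt/C + R·V̇ + PEEP (constant-flow equation of motion).
Only the elastic term changes: ΔPIP = ΔVt / C = (360 − 465) / 26.0 = -4.038 cmH2O.

-4.0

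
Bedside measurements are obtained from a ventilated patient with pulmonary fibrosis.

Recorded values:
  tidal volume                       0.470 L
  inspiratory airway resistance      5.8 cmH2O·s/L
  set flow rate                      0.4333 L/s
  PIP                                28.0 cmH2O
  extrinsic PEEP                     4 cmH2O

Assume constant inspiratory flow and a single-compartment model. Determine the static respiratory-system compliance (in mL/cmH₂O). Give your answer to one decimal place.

Equation of motion (constant flow): PIP = Vt/C + R·V̇ + PEEP.
Vt/C = PIP − R·V̇ − PEEP = 28.0 − 5.8×0.4333 − 4 = 28.0 − 2.513 − 4 = 21.487 cmH2O.
C = Vt / 21.487 = 470 / 21.487 = 21.874 mL/cmH2O.

21.9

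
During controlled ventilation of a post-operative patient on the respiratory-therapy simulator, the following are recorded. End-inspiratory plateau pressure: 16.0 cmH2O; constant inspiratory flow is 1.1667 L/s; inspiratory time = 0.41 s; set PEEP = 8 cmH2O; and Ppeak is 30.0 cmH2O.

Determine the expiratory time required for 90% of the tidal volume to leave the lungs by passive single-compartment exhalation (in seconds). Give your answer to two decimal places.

Vt = flow × Ti = 1.1667 L/s × 0.41 s × 1000 mL/L = 478.35 mL.
R = (PIP − Pplat)/V̇ = (30.0 − 16.0) / 1.1667 = 14.0/1.1667 = 12.0 cmH2O·s/L.
C = Vt/(Pplat − PEEP) = 478.35 / (16.0 − 8) = 478.35/8.0 = 59.794 mL/cmH2O.
τ = R × C = 12.0 × 0.05979 L/cmH2O = 0.7175 s.
t = −τ·ln(1 − 0.90) = −0.7175·ln(0.1) = 1.652 s.

1.65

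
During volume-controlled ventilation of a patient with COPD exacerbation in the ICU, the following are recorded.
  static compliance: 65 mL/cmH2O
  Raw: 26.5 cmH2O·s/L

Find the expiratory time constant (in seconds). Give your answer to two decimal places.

τ = R × C = 26.5 × 65 mL/cmH2O = 26.5 × 0.065 L/cmH2O = 1.723 s.

1.72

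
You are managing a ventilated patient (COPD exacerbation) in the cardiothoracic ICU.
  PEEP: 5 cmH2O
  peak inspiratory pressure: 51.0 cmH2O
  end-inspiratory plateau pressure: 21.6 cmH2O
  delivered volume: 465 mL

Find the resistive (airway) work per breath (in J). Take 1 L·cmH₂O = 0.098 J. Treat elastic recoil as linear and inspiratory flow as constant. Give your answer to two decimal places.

With constant inspiratory flow the resistive pressure is constant at PIP − Pplat = 51.0 − 21.6 = 29.4 cmH2O, so resistive work = 29.4 × 0.465 = 13.671 L·cmH2O.
× 0.098 J/(L·cmH2O) → 1.34 J.

1.34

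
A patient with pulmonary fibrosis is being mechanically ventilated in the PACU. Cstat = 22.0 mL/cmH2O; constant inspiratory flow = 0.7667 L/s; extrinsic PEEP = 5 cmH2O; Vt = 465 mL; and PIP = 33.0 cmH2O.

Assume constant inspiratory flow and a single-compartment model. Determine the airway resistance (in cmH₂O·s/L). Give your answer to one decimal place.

Equation of motion (constant flow): PIP = Vt/C + R·V̇ + PEEP.
R·V̇ = PIP − Vt/C − PEEP = 33.0 − 465/22.0 − 5 = 33.0 − 21.136 − 5 = 6.864 cmH2O.
R = 6.864 / 0.7667 = 8.953 cmH2O·s/L.

9.0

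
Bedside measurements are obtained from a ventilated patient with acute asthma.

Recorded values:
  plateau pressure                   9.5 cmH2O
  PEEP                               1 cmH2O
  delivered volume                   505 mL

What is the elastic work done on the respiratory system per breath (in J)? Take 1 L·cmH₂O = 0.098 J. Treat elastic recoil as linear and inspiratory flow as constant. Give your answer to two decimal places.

Elastic work ≈ ½ × (Pplat − PEEP) × Vt = 0.5 × (9.5 − 1) × 0.505 L = 0.5 × 8.5 × 0.505 = 2.146 L·cmH2O.
× 0.098 J/(L·cmH2O) → 0.2103 J.

0.21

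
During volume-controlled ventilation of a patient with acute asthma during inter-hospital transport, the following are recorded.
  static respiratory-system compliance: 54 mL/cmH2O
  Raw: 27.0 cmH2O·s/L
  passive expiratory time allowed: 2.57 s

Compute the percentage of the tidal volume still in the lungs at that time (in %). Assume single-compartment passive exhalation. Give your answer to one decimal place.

17.2

τ = R × C = 27.0 × 54 mL/cmH2O = 27.0 × 0.054 L/cmH2O = 1.458 s.
Passive exhalation: V(t)/V₀ = e^(−t/τ) = e^(−2.57/1.458) = 0.1716.
Fraction remaining = 0.1716 → 17.16%.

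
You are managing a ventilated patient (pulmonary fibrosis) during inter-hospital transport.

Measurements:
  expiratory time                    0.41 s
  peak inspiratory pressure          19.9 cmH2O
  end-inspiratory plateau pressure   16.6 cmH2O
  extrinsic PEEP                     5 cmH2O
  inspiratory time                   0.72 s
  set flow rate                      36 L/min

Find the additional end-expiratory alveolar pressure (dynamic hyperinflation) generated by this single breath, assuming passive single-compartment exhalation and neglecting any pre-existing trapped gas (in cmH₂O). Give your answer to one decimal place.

Flow: 36 L/min ÷ 60 = 0.6 L/s.
Vt = flow × Ti = 0.6 L/s × 0.72 s × 1000 mL/L = 432.0 mL.
R = (PIP − Pplat)/V̇ = (19.9 − 16.6) / 0.6 = 3.3/0.6 = 5.5 cmH2O·s/L.
C = Vt/(Pplat − PEEP) = 432.0 / (16.6 − 5) = 432.0/11.6 = 37.241 mL/cmH2O.
τ = R × C = 5.5 × 0.03724 L/cmH2O = 0.2048 s.
Fraction remaining = e^(−Te/τ) = e^(−0.41/0.2048) = 0.1351; trapped volume = 432.0 × 0.1351 = 58.363 mL.
Additional alveolar pressure from trapping ≈ V_trapped / C = 58.363 / 37.241 = 1.567 cmH2O.

1.6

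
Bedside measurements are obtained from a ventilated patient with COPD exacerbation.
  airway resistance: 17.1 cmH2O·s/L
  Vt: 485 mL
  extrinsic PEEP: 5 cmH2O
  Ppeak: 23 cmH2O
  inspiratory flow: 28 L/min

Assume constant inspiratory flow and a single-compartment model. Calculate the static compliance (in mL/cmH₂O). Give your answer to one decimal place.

Flow: 28 L/min ÷ 60 = 0.4667 L/s.
Equation of motion (constant flow): PIP = Vt/C + R·V̇ + PEEP.
Vt/C = PIP − R·V̇ − PEEP = 23 − 17.1×0.4667 − 5 = 23 − 7.981 − 5 = 10.019 cmH2O.
C = Vt / 10.019 = 485 / 10.019 = 48.408 mL/cmH2O.

48.4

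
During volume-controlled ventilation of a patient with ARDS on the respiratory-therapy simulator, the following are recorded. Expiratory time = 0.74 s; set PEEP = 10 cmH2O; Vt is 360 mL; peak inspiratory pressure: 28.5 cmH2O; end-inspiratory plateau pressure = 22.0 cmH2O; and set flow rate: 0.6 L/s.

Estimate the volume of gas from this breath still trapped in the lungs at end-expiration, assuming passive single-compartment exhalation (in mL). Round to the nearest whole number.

R = (PIP − Pplat)/V̇ = (28.5 − 22.0) / 0.6 = 6.5/0.6 = 10.833 cmH2O·s/L.
C = Vt/(Pplat − PEEP) = 360.0 / (22.0 − 10) = 360.0/12.0 = 30.0 mL/cmH2O.
τ = R × C = 10.833 × 0.03 L/cmH2O = 0.325 s.
Fraction remaining = e^(−Te/τ) = e^(−0.74/0.325) = 0.1026.
Trapped volume = 360.0 × 0.1026 = 36.936 mL.

37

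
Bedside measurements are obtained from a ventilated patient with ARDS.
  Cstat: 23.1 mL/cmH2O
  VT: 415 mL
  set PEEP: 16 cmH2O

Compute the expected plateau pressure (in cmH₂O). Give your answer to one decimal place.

34.0

Pplat = PEEP + Vt / Cstat = 16 + 415 / 23.1 = 16 + 17.965 = 33.965 cmH2O.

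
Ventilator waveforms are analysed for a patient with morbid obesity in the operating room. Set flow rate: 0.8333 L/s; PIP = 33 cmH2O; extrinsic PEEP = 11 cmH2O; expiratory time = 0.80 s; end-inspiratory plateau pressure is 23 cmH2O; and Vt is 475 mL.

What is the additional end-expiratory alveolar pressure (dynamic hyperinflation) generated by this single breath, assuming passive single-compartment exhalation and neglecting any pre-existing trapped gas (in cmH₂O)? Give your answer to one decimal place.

2.2

R = (PIP − Pplat)/V̇ = (33 − 23) / 0.8333 = 10.0/0.8333 = 12.0 cmH2O·s/L.
C = Vt/(Pplat − PEEP) = 475.0 / (23 − 11) = 475.0/12.0 = 39.583 mL/cmH2O.
τ = R × C = 12.0 × 0.03958 L/cmH2O = 0.475 s.
Fraction remaining = e^(−Te/τ) = e^(−0.80/0.475) = 0.1856; trapped volume = 475.0 × 0.1856 = 88.16 mL.
Additional alveolar pressure from trapping ≈ V_trapped / C = 88.16 / 39.583 = 2.227 cmH2O.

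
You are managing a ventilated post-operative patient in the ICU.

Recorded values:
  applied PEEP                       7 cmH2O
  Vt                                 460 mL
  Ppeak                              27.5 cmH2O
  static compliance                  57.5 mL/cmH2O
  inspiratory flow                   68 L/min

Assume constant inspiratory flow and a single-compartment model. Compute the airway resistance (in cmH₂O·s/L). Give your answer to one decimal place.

Flow: 68 L/min ÷ 60 = 1.1333 L/s.
Equation of motion (constant flow): PIP = Vt/C + R·V̇ + PEEP.
R·V̇ = PIP − Vt/C − PEEP = 27.5 − 460/57.5 − 7 = 27.5 − 8.0 − 7 = 12.5 cmH2O.
R = 12.5 / 1.1333 = 11.03 cmH2O·s/L.

11.0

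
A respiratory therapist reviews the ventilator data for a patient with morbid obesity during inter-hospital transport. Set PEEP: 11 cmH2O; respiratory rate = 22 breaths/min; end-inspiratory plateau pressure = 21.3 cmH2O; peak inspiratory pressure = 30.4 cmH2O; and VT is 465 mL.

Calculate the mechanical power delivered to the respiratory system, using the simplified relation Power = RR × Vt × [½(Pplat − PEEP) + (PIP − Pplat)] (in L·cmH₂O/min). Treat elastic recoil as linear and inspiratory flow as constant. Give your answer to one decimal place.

Per-breath work = Vt × [½(Pplat−PEEP) + (PIP−Pplat)] = 0.465 × [0.5×10.3 + 9.1] = 0.465 × 14.25 = 6.626 L·cmH2O.
Power = 22 × 6.626 = 145.77 L·cmH2O/min.

145.8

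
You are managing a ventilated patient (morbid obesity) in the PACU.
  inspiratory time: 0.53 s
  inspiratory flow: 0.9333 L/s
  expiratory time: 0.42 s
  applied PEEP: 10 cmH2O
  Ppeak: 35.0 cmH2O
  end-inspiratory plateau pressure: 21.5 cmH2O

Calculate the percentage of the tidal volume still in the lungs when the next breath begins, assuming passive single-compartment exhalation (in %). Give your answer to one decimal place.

Vt = flow × Ti = 0.9333 L/s × 0.53 s × 1000 mL/L = 494.65 mL.
R = (PIP − Pplat)/V̇ = (35.0 − 21.5) / 0.9333 = 13.5/0.9333 = 14.465 cmH2O·s/L.
C = Vt/(Pplat − PEEP) = 494.65 / (21.5 − 10) = 494.65/11.5 = 43.013 mL/cmH2O.
τ = R × C = 14.465 × 0.04301 L/cmH2O = 0.6221 s.
Fraction remaining at end-expiration = e^(−Te/τ) = e^(−0.42/0.6221) = 0.5091 → 50.91%.

50.9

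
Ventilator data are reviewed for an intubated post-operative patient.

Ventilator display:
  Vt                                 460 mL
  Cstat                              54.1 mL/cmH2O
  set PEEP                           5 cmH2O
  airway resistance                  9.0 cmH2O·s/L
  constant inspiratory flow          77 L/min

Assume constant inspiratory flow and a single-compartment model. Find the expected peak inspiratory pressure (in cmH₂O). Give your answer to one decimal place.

25.1

Flow: 77 L/min ÷ 60 = 1.2833 L/s.
Equation of motion (constant flow): PIP = Vt/C + R·V̇ + PEEP.
PIP = 460/54.1 + 9.0×1.2833 + 5 = 8.503 + 11.55 + 5 = 25.053 cmH2O.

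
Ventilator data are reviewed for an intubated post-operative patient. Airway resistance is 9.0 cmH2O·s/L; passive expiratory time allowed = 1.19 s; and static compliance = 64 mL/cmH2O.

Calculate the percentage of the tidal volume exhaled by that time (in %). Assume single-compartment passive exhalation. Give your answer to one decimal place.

87.3

τ = R × C = 9.0 × 64 mL/cmH2O = 9.0 × 0.064 L/cmH2O = 0.576 s.
Passive exhalation: V(t)/V₀ = e^(−t/τ) = e^(−1.19/0.576) = 0.1267.
Fraction exhaled = 1 − 0.1267 = 0.8733 → 87.33%.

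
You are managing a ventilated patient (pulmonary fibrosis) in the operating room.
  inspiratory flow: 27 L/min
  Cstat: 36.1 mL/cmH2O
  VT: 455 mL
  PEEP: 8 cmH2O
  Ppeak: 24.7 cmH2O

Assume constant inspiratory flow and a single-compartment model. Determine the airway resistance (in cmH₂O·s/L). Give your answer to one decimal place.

9.1

Flow: 27 L/min ÷ 60 = 0.45 L/s.
Equation of motion (constant flow): PIP = Vt/C + R·V̇ + PEEP.
R·V̇ = PIP − Vt/C − PEEP = 24.7 − 455/36.1 − 8 = 24.7 − 12.604 − 8 = 4.096 cmH2O.
R = 4.096 / 0.45 = 9.102 cmH2O·s/L.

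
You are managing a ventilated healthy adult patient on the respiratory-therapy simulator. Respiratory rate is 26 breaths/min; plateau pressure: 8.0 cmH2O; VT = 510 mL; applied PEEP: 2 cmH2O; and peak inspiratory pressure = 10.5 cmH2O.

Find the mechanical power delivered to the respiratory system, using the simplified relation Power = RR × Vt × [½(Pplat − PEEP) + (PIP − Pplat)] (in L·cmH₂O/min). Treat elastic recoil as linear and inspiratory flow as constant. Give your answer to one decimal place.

72.9

Per-breath work = Vt × [½(Pplat−PEEP) + (PIP−Pplat)] = 0.510 × [0.5×6.0 + 2.5] = 0.510 × 5.5 = 2.805 L·cmH2O.
Power = 26 × 2.805 = 72.93 L·cmH2O/min.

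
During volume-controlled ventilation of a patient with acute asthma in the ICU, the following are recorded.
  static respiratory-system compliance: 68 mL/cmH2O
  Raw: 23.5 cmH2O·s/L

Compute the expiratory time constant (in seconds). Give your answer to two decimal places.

1.60

τ = R × C = 23.5 × 68 mL/cmH2O = 23.5 × 0.068 L/cmH2O = 1.598 s.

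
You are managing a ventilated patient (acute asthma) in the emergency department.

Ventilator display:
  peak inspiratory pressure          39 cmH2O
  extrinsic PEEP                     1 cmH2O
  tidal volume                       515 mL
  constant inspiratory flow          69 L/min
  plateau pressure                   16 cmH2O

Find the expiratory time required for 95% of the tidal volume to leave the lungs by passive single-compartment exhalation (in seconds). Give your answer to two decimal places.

2.06

Flow: 69 L/min ÷ 60 = 1.15 L/s.
R = (PIP − Pplat)/V̇ = (39 − 16) / 1.15 = 23.0/1.15 = 20.0 cmH2O·s/L.
C = Vt/(Pplat − PEEP) = 515.0 / (16 − 1) = 515.0/15.0 = 34.333 mL/cmH2O.
τ = R × C = 20.0 × 0.03433 L/cmH2O = 0.6866 s.
t = −τ·ln(1 − 0.95) = −0.6866·ln(0.05) = 2.057 s.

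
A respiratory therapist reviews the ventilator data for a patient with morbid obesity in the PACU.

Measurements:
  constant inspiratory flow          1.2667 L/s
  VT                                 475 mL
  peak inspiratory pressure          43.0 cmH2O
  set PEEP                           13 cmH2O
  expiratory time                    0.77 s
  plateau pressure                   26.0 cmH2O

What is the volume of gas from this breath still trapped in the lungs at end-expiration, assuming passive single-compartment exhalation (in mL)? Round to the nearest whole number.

R = (PIP − Pplat)/V̇ = (43.0 − 26.0) / 1.2667 = 17.0/1.2667 = 13.421 cmH2O·s/L.
C = Vt/(Pplat − PEEP) = 475.0 / (26.0 − 13) = 475.0/13.0 = 36.538 mL/cmH2O.
τ = R × C = 13.421 × 0.03654 L/cmH2O = 0.4904 s.
Fraction remaining = e^(−Te/τ) = e^(−0.77/0.4904) = 0.208.
Trapped volume = 475.0 × 0.208 = 98.8 mL.

99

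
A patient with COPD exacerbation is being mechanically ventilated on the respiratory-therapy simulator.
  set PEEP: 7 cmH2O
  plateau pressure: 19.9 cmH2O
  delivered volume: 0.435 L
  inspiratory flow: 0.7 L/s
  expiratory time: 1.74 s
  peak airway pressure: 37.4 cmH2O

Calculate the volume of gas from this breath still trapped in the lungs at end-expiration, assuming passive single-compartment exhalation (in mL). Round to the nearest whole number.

R = (PIP − Pplat)/V̇ = (37.4 − 19.9) / 0.7 = 17.5/0.7 = 25.0 cmH2O·s/L.
C = Vt/(Pplat − PEEP) = 435.0 / (19.9 − 7) = 435.0/12.9 = 33.721 mL/cmH2O.
τ = R × C = 25.0 × 0.03372 L/cmH2O = 0.843 s.
Fraction remaining = e^(−Te/τ) = e^(−1.74/0.843) = 0.1269.
Trapped volume = 435.0 × 0.1269 = 55.202 mL.

55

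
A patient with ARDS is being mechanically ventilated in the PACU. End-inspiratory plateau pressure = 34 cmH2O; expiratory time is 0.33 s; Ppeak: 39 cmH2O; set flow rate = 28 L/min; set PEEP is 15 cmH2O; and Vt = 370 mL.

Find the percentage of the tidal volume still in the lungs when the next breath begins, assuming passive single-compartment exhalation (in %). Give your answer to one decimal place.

Flow: 28 L/min ÷ 60 = 0.4667 L/s.
R = (PIP − Pplat)/V̇ = (39 − 34) / 0.4667 = 5.0/0.4667 = 10.714 cmH2O·s/L.
C = Vt/(Pplat − PEEP) = 370.0 / (34 − 15) = 370.0/19.0 = 19.474 mL/cmH2O.
τ = R × C = 10.714 × 0.01947 L/cmH2O = 0.2086 s.
Fraction remaining at end-expiration = e^(−Te/τ) = e^(−0.33/0.2086) = 0.2056 → 20.56%.

20.6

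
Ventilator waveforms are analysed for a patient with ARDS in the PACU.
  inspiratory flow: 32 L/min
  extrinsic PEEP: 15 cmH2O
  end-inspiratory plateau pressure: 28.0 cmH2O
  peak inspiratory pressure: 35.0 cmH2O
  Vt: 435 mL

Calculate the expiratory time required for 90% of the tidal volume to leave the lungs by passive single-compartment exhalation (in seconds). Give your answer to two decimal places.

1.01

Flow: 32 L/min ÷ 60 = 0.5333 L/s.
R = (PIP − Pplat)/V̇ = (35.0 − 28.0) / 0.5333 = 7.0/0.5333 = 13.126 cmH2O·s/L.
C = Vt/(Pplat − PEEP) = 435.0 / (28.0 − 15) = 435.0/13.0 = 33.462 mL/cmH2O.
τ = R × C = 13.126 × 0.03346 L/cmH2O = 0.4392 s.
t = −τ·ln(1 − 0.90) = −0.4392·ln(0.1) = 1.011 s.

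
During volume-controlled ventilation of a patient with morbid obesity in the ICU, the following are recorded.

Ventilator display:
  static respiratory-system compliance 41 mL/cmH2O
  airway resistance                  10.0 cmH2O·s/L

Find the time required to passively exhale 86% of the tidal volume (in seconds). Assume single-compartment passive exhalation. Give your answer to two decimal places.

0.81

τ = R × C = 10.0 × 41 mL/cmH2O = 10.0 × 0.041 L/cmH2O = 0.41 s.
Exhaled fraction f = 1 − e^(−t/τ) → t = −τ·ln(1 − f) = −0.41·ln(0.14) = 0.8061 s.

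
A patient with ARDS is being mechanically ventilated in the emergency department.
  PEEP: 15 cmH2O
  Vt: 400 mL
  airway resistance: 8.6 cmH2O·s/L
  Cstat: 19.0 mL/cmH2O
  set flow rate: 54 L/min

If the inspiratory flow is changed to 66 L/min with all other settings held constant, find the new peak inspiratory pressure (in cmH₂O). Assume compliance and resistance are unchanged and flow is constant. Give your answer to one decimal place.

45.5

Flow: 54 L/min ÷ 60 = 0.9 L/s.
New flow: 66 L/min ÷ 60 = 1.1 L/s.
PIP = Vt/C + R·V̇ + PEEP (constant-flow equation of motion).
Only the resistive term changes: ΔPIP = R × ΔV̇ = 8.6 × (1.1 − 0.9) = 8.6 × 0.2 = 1.72 cmH2O.
Original PIP = 400/19.0 + 8.6×0.9 + 15 = 43.793 cmH2O; new PIP = 43.793 + (1.72) = 45.513 cmH2O.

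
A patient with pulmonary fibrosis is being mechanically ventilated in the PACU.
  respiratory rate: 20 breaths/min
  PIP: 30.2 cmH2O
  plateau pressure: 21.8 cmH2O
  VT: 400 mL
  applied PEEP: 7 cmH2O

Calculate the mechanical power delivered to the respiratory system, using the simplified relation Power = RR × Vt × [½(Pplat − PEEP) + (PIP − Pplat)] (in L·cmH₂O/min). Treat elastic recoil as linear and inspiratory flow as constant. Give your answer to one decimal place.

Per-breath work = Vt × [½(Pplat−PEEP) + (PIP−Pplat)] = 0.400 × [0.5×14.8 + 8.4] = 0.400 × 15.8 = 6.32 L·cmH2O.
Power = 20 × 6.32 = 126.4 L·cmH2O/min.

126.4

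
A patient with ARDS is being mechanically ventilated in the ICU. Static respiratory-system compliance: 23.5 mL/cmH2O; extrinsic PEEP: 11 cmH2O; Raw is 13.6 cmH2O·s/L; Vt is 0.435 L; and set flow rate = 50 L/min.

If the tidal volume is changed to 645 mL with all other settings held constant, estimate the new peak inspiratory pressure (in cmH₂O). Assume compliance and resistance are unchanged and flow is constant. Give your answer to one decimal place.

49.8

Flow: 50 L/min ÷ 60 = 0.8333 L/s.
PIP = Vt/C + R·V̇ + PEEP (constant-flow equation of motion).
Only the elastic term changes: ΔPIP = ΔVt / C = (645 − 435) / 23.5 = 8.936 cmH2O.
Original PIP = 435/23.5 + 13.6×0.8333 + 11 = 40.844 cmH2O; new PIP = 40.844 + (8.936) = 49.78 cmH2O.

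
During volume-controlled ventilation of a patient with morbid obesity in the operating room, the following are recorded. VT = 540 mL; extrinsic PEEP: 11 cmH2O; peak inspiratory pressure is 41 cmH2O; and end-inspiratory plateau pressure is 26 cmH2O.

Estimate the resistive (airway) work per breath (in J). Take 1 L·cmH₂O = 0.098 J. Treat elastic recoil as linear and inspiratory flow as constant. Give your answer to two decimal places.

0.79

With constant inspiratory flow the resistive pressure is constant at PIP − Pplat = 41 − 26 = 15.0 cmH2O, so resistive work = 15.0 × 0.540 = 8.1 L·cmH2O.
× 0.098 J/(L·cmH2O) → 0.7938 J.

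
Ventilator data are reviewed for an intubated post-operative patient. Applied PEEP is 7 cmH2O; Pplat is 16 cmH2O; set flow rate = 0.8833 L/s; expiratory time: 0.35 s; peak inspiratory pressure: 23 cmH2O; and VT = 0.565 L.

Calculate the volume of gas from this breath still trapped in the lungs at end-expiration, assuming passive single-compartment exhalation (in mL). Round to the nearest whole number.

280

R = (PIP − Pplat)/V̇ = (23 − 16) / 0.8833 = 7.0/0.8833 = 7.925 cmH2O·s/L.
C = Vt/(Pplat − PEEP) = 565.0 / (16 − 7) = 565.0/9.0 = 62.778 mL/cmH2O.
τ = R × C = 7.925 × 0.06278 L/cmH2O = 0.4975 s.
Fraction remaining = e^(−Te/τ) = e^(−0.35/0.4975) = 0.4948.
Trapped volume = 565.0 × 0.4948 = 279.56 mL.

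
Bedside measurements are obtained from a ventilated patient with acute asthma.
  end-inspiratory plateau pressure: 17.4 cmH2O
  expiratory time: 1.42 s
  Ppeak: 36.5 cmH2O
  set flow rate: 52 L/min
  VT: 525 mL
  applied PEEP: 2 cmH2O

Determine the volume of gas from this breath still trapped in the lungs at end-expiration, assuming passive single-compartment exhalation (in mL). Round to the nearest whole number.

Flow: 52 L/min ÷ 60 = 0.8667 L/s.
R = (PIP − Pplat)/V̇ = (36.5 − 17.4) / 0.8667 = 19.1/0.8667 = 22.038 cmH2O·s/L.
C = Vt/(Pplat − PEEP) = 525.0 / (17.4 − 2) = 525.0/15.4 = 34.091 mL/cmH2O.
τ = R × C = 22.038 × 0.03409 L/cmH2O = 0.7513 s.
Fraction remaining = e^(−Te/τ) = e^(−1.42/0.7513) = 0.1511.
Trapped volume = 525.0 × 0.1511 = 79.328 mL.

79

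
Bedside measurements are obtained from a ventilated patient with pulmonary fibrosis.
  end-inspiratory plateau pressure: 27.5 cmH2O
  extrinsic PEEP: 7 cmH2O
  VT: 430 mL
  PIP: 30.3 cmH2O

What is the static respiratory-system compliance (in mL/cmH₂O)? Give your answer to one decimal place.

Cstat = Vt / (Pplat − PEEP) = 430 / (27.5 − 7) = 430 / 20.5 = 20.976 mL/cmH2O.

21.0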